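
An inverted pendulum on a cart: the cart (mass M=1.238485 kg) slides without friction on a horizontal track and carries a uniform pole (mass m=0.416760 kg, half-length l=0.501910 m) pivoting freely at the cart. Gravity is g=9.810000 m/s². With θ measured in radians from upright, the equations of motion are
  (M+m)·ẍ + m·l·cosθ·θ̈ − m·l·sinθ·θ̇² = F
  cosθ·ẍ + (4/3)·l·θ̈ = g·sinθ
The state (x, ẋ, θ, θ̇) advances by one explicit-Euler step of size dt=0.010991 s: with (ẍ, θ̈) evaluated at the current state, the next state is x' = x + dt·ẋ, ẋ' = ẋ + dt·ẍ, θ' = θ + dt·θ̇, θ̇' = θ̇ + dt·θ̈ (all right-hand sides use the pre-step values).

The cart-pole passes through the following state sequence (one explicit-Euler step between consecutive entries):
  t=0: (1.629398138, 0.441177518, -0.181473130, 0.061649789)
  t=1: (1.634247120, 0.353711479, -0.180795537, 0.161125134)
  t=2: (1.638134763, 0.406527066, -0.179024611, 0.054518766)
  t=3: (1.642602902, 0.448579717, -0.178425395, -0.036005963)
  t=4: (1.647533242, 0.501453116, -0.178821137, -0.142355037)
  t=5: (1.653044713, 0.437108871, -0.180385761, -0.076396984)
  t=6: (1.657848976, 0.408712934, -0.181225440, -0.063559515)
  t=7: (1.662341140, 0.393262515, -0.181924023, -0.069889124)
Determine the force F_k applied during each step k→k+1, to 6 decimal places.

step 0→1:
  ẍ = (ẋ'−ẋ)/dt = (0.353711479−0.441177518)/0.010991 = -7.957969
  θ̈ = (θ̇'−θ̇)/dt = (0.161125134−0.061649789)/0.010991 = 9.050618
  sinθ=-0.180479, cosθ=0.983579
  F = (M+m)·ẍ + m·l·cosθ·θ̈ − m·l·sinθ·θ̇² = -13.172389 + 1.862084 − -0.000143 = -11.310161
step 1→2:
  ẍ = (ẋ'−ẋ)/dt = (0.406527066−0.353711479)/0.010991 = 4.805349
  θ̈ = (θ̇'−θ̇)/dt = (0.054518766−0.161125134)/0.010991 = -9.699424
  sinθ=-0.179812, cosθ=0.983701
  F = (M+m)·ẍ + m·l·cosθ·θ̈ − m·l·sinθ·θ̇² = 7.954029 + -1.995818 − -0.000976 = 5.959188
step 2→3:
  ẍ = (ẋ'−ẋ)/dt = (0.448579717−0.406527066)/0.010991 = 3.826099
  θ̈ = (θ̇'−θ̇)/dt = (-0.036005963−0.054518766)/0.010991 = -8.236260
  sinθ=-0.178070, cosθ=0.984018
  F = (M+m)·ẍ + m·l·cosθ·θ̈ − m·l·sinθ·θ̇² = 6.333131 + -1.695293 − -0.000111 = 4.637948
step 3→4:
  ẍ = (ẋ'−ẋ)/dt = (0.501453116−0.448579717)/0.010991 = 4.810609
  θ̈ = (θ̇'−θ̇)/dt = (-0.142355037−-0.036005963)/0.010991 = -9.676014
  sinθ=-0.177480, cosθ=0.984124
  F = (M+m)·ẍ + m·l·cosθ·θ̈ − m·l·sinθ·θ̇² = 7.962736 + -1.991858 − -0.000048 = 5.970926
step 4→5:
  ẍ = (ẋ'−ẋ)/dt = (0.437108871−0.501453116)/0.010991 = -5.854267
  θ̈ = (θ̇'−θ̇)/dt = (-0.076396984−-0.142355037)/0.010991 = 6.001097
  sinθ=-0.177870, cosθ=0.984054
  F = (M+m)·ẍ + m·l·cosθ·θ̈ − m·l·sinθ·θ̇² = -9.690246 + 1.235269 − -0.000754 = -8.454223
step 5→6:
  ẍ = (ẋ'−ẋ)/dt = (0.408712934−0.437108871)/0.010991 = -2.583563
  θ̈ = (θ̇'−θ̇)/dt = (-0.063559515−-0.076396984)/0.010991 = 1.167998
  sinθ=-0.179409, cosθ=0.983775
  F = (M+m)·ẍ + m·l·cosθ·θ̈ − m·l·sinθ·θ̇² = -4.276429 + 0.240353 − -0.000219 = -4.035857
step 6→7:
  ẍ = (ẋ'−ẋ)/dt = (0.393262515−0.408712934)/0.010991 = -1.405734
  θ̈ = (θ̇'−θ̇)/dt = (-0.069889124−-0.063559515)/0.010991 = -0.575890
  sinθ=-0.180235, cosθ=0.983624
  F = (M+m)·ẍ + m·l·cosθ·θ̈ − m·l·sinθ·θ̇² = -2.326834 + -0.118490 − -0.000152 = -2.445171

F_0 = -11.310161 N
F_1 = 5.959188 N
F_2 = 4.637948 N
F_3 = 5.970926 N
F_4 = -8.454223 N
F_5 = -4.035857 N
F_6 = -2.445171 N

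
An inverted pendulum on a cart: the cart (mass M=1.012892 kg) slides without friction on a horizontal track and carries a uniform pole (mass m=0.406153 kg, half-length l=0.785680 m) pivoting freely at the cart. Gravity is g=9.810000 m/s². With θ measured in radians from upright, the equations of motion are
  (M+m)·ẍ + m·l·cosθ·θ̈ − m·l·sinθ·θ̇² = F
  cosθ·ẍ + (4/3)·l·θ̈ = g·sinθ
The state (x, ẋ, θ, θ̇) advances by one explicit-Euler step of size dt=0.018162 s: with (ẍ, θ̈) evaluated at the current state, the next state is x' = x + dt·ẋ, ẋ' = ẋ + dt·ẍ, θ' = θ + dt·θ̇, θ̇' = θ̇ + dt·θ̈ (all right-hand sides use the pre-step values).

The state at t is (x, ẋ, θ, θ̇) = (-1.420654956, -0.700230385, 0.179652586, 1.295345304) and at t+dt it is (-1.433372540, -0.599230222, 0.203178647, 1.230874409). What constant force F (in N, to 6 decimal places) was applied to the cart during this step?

ẍ = (ẋ'−ẋ)/dt = (-0.599230222−-0.700230385)/0.018162 = 5.561071
θ̈ = (θ̇'−θ̇)/dt = (1.230874409−1.295345304)/0.018162 = -3.549768
sinθ=0.178688, cosθ=0.983906
F = (M+m)·ẍ + m·l·cosθ·θ̈ − m·l·sinθ·θ̇² = 7.891409 + -1.114523 − 0.095676 = 6.681211

F = 6.681211 N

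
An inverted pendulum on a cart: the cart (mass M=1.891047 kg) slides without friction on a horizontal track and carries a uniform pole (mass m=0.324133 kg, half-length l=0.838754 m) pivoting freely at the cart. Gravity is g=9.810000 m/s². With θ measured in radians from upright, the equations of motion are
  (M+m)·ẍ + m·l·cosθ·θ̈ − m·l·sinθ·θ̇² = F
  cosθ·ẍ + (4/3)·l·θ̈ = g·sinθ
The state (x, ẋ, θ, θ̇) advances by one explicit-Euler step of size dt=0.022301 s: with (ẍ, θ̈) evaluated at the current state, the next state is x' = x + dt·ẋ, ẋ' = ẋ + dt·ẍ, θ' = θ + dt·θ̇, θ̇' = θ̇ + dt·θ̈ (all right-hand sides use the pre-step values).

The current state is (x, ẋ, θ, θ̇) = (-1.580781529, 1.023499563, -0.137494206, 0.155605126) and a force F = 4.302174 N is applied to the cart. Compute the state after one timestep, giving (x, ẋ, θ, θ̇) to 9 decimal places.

sinθ=-0.137061402, cosθ=0.990562553
temp = (F + m·l·θ̇²·sinθ)/(M+m) = (4.302174 + -0.000902237)/2.215180 = 1.941725622
θ̈ = (g·sinθ − cosθ·temp)/(l·(4/3 − m·cos²θ/(M+m))) = -3.274801727
ẍ = temp − m·l·θ̈·cosθ/(M+m) = 2.339847229
Euler: x'=-1.580781529+0.022301·1.023499563=-1.557956465, ẋ'=1.023499563+0.022301·2.339847229=1.075680496
       θ'=-0.137494206+0.022301·0.155605126=-0.134024056, θ̇'=0.155605126+0.022301·-3.274801727=0.082573773

(-1.557956465, 1.075680496, -0.134024056, 0.082573773)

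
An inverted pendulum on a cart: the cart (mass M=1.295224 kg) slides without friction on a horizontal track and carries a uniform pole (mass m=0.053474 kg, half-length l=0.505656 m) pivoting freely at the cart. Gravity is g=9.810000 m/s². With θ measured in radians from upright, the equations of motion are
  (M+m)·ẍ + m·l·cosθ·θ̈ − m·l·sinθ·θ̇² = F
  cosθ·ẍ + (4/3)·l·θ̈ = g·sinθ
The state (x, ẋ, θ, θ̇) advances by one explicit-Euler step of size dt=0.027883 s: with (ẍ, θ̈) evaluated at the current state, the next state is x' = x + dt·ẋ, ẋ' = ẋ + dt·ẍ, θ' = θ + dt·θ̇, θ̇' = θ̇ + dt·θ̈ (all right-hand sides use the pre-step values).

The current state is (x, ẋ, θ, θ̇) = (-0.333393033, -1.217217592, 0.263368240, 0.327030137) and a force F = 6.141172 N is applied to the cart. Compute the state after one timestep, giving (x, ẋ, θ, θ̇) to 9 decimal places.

(-0.367332711, -1.088721825, 0.272486821, 0.248634035)

sinθ=0.260334121, cosθ=0.965518589
temp = (F + m·l·θ̇²·sinθ)/(M+m) = (6.141172 + 0.000752843)/1.348698 = 4.553966005
θ̈ = (g·sinθ − cosθ·temp)/(l·(4/3 − m·cos²θ/(M+m))) = -2.811609312
ẍ = temp − m·l·θ̈·cosθ/(M+m) = 4.608391042
Euler: x'=-0.333393033+0.027883·-1.217217592=-0.367332711, ẋ'=-1.217217592+0.027883·4.608391042=-1.088721825
       θ'=0.263368240+0.027883·0.327030137=0.272486821, θ̇'=0.327030137+0.027883·-2.811609312=0.248634035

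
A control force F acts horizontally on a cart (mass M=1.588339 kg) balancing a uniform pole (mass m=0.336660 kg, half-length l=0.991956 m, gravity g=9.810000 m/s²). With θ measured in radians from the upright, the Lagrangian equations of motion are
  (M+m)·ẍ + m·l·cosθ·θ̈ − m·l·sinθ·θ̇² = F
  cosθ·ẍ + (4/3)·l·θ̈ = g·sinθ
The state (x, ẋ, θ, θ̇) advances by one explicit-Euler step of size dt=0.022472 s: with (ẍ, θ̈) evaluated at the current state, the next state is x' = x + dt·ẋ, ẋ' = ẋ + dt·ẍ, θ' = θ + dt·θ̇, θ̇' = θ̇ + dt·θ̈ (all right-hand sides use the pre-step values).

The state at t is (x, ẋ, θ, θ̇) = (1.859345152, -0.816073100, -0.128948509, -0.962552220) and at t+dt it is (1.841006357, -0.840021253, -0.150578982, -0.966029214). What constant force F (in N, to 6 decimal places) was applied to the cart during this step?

ẍ = (ẋ'−ẋ)/dt = (-0.840021253−-0.816073100)/0.022472 = -1.065689
θ̈ = (θ̇'−θ̇)/dt = (-0.966029214−-0.962552220)/0.022472 = -0.154726
sinθ=-0.128591, cosθ=0.991698
F = (M+m)·ẍ + m·l·cosθ·θ̈ − m·l·sinθ·θ̇² = -2.051449 + -0.051242 − -0.039787 = -2.062904

F = -2.062904 N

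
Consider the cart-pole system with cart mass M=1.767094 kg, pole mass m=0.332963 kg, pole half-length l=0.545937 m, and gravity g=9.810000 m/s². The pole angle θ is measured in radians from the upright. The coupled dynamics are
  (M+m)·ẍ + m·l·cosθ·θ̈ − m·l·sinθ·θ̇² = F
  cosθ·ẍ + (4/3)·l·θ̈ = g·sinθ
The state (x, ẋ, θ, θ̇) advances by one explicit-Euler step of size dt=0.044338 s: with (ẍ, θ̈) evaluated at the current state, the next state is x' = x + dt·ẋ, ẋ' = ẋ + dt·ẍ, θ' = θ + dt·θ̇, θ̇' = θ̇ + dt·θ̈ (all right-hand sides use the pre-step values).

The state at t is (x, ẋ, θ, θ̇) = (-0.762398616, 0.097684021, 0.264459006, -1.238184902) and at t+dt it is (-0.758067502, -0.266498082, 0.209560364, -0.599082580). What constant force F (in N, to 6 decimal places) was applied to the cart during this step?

F = -14.793131 N

ẍ = (ẋ'−ẋ)/dt = (-0.266498082−0.097684021)/0.044338 = -8.213769
θ̈ = (θ̇'−θ̇)/dt = (-0.599082580−-1.238184902)/0.044338 = 14.414325
sinθ=0.261387, cosθ=0.965234
F = (M+m)·ẍ + m·l·cosθ·θ̈ − m·l·sinθ·θ̇² = -17.249384 + 2.529097 − 0.072844 = -14.793131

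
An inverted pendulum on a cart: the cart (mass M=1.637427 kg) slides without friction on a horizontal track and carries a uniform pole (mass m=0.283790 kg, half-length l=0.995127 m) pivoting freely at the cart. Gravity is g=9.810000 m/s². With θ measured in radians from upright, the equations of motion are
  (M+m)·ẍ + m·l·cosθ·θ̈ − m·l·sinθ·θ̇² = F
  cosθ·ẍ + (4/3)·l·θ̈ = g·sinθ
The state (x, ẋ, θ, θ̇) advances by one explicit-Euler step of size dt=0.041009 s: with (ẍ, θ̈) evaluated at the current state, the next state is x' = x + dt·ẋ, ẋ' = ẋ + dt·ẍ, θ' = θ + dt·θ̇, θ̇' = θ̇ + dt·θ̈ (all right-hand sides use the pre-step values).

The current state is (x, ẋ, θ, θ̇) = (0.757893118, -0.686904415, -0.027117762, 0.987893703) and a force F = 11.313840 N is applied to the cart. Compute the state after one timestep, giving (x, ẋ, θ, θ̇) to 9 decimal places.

sinθ=-0.027114439, cosθ=0.999632336
temp = (F + m·l·θ̇²·sinθ)/(M+m) = (11.313840 + -0.007473029)/1.921217 = 5.885002564
θ̈ = (g·sinθ − cosθ·temp)/(l·(4/3 − m·cos²θ/(M+m))) = -5.211094015
ẍ = temp − m·l·θ̈·cosθ/(M+m) = 6.650719727
Euler: x'=0.757893118+0.041009·-0.686904415=0.729723855, ẋ'=-0.686904415+0.041009·6.650719727=-0.414165050
       θ'=-0.027117762+0.041009·0.987893703=0.013394771, θ̇'=0.987893703+0.041009·-5.211094015=0.774191949

(0.729723855, -0.414165050, 0.013394771, 0.774191949)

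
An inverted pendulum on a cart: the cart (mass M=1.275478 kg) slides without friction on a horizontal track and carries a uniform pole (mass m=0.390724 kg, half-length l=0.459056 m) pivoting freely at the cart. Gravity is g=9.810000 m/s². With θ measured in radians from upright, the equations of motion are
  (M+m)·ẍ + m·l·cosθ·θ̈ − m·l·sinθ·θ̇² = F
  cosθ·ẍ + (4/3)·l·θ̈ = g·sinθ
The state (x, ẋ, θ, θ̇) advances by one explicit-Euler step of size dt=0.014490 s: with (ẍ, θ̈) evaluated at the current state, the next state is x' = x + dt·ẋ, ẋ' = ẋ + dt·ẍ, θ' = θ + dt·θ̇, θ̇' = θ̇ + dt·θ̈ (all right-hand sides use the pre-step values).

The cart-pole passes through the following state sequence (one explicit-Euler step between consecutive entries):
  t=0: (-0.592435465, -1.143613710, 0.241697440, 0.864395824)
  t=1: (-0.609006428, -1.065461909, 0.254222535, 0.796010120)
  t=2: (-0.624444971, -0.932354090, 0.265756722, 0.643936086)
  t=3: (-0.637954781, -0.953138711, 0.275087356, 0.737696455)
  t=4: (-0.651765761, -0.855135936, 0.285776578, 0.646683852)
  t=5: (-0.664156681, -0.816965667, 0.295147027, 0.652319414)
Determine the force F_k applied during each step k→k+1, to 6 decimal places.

F_0 = 8.132676 N
F_1 = 13.455515 N
F_2 = -1.289686 N
F_3 = 10.158565 N
F_4 = 4.434976 N

step 0→1:
  ẍ = (ẋ'−ẋ)/dt = (-1.065461909−-1.143613710)/0.014490 = 5.393499
  θ̈ = (θ̇'−θ̇)/dt = (0.796010120−0.864395824)/0.014490 = -4.719510
  sinθ=0.239351, cosθ=0.970933
  F = (M+m)·ẍ + m·l·cosθ·θ̈ − m·l·sinθ·θ̇² = 8.986659 + -0.821906 − 0.032077 = 8.132676
step 1→2:
  ẍ = (ẋ'−ẋ)/dt = (-0.932354090−-1.065461909)/0.014490 = 9.186185
  θ̈ = (θ̇'−θ̇)/dt = (0.643936086−0.796010120)/0.014490 = -10.495102
  sinθ=0.251493, cosθ=0.967859
  F = (M+m)·ẍ + m·l·cosθ·θ̈ − m·l·sinθ·θ̇² = 15.306040 + -1.821942 − 0.028582 = 13.455515
step 2→3:
  ẍ = (ẋ'−ẋ)/dt = (-0.953138711−-0.932354090)/0.014490 = -1.434411
  θ̈ = (θ̇'−θ̇)/dt = (0.737696455−0.643936086)/0.014490 = 6.470695
  sinθ=0.262639, cosθ=0.964894
  F = (M+m)·ẍ + m·l·cosθ·θ̈ − m·l·sinθ·θ̇² = -2.390019 + 1.119867 − 0.019534 = -1.289686
step 3→4:
  ẍ = (ẋ'−ẋ)/dt = (-0.855135936−-0.953138711)/0.014490 = 6.763477
  θ̈ = (θ̇'−θ̇)/dt = (0.646683852−0.737696455)/0.014490 = -6.281063
  sinθ=0.271631, cosθ=0.962401
  F = (M+m)·ẍ + m·l·cosθ·θ̈ − m·l·sinθ·θ̇² = 11.269318 + -1.084239 − 0.026514 = 10.158565
step 4→5:
  ẍ = (ẋ'−ẋ)/dt = (-0.816965667−-0.855135936)/0.014490 = 2.634249
  θ̈ = (θ̇'−θ̇)/dt = (0.652319414−0.646683852)/0.014490 = 0.388928
  sinθ=0.281903, cosθ=0.959443
  F = (M+m)·ẍ + m·l·cosθ·θ̈ − m·l·sinθ·θ̇² = 4.389191 + 0.066930 − 0.021146 = 4.434976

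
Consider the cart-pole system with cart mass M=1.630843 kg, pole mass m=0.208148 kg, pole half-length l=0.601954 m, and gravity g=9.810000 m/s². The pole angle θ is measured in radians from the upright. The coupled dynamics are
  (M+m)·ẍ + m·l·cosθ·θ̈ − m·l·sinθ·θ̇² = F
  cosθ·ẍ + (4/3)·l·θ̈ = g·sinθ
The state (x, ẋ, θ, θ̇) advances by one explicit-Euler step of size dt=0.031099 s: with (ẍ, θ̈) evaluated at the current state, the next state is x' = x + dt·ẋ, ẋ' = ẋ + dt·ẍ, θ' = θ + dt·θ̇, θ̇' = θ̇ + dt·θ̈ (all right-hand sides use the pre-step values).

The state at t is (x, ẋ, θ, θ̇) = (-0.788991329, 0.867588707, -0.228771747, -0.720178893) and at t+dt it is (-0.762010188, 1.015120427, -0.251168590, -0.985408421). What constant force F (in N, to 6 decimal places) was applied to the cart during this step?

ẍ = (ẋ'−ẋ)/dt = (1.015120427−0.867588707)/0.031099 = 4.743938
θ̈ = (θ̇'−θ̇)/dt = (-0.985408421−-0.720178893)/0.031099 = -8.528555
sinθ=-0.226781, cosθ=0.973946
F = (M+m)·ẍ + m·l·cosθ·θ̈ − m·l·sinθ·θ̇² = 8.724059 + -1.040748 − -0.014738 = 7.698048

F = 7.698048 N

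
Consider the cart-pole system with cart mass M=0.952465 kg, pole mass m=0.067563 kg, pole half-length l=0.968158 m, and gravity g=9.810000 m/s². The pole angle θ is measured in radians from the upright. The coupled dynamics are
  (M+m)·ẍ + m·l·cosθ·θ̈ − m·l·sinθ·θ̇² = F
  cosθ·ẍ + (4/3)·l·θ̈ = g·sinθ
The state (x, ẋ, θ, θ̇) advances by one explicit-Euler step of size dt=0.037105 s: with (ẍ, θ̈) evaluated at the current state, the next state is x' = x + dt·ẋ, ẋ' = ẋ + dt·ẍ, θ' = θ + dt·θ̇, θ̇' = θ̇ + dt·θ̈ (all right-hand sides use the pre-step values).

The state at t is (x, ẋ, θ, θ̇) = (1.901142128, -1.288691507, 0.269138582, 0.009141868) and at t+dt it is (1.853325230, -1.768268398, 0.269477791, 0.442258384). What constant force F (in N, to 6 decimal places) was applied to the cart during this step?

ẍ = (ẋ'−ẋ)/dt = (-1.768268398−-1.288691507)/0.037105 = -12.924859
θ̈ = (θ̇'−θ̇)/dt = (0.442258384−0.009141868)/0.037105 = 11.672726
sinθ=0.265901, cosθ=0.964000
F = (M+m)·ẍ + m·l·cosθ·θ̈ − m·l·sinθ·θ̇² = -13.183718 + 0.736045 − 0.000001 = -12.447674

F = -12.447674 N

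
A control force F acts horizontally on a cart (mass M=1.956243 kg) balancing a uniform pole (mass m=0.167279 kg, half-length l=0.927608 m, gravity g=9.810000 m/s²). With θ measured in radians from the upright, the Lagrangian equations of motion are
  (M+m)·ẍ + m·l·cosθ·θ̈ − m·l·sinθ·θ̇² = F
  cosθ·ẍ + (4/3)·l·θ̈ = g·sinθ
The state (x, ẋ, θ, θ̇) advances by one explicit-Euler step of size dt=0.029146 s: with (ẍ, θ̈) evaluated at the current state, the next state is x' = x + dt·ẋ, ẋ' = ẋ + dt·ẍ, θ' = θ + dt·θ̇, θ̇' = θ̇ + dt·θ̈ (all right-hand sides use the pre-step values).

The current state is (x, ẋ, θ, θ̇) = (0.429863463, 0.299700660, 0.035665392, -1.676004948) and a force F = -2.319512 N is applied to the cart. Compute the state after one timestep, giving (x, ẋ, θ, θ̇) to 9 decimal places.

sinθ=0.035657831, cosθ=0.999364057
temp = (F + m·l·θ̇²·sinθ)/(M+m) = (-2.319512 + 0.015542162)/2.123522 = -1.084975733
θ̈ = (g·sinθ − cosθ·temp)/(l·(4/3 − m·cos²θ/(M+m))) = 1.232213253
ẍ = temp − m·l·θ̈·cosθ/(M+m) = -1.174958376
Euler: x'=0.429863463+0.029146·0.299700660=0.438598538, ẋ'=0.299700660+0.029146·-1.174958376=0.265455323
       θ'=0.035665392+0.029146·-1.676004948=-0.013183448, θ̇'=-1.676004948+0.029146·1.232213253=-1.640090861

(0.438598538, 0.265455323, -0.013183448, -1.640090861)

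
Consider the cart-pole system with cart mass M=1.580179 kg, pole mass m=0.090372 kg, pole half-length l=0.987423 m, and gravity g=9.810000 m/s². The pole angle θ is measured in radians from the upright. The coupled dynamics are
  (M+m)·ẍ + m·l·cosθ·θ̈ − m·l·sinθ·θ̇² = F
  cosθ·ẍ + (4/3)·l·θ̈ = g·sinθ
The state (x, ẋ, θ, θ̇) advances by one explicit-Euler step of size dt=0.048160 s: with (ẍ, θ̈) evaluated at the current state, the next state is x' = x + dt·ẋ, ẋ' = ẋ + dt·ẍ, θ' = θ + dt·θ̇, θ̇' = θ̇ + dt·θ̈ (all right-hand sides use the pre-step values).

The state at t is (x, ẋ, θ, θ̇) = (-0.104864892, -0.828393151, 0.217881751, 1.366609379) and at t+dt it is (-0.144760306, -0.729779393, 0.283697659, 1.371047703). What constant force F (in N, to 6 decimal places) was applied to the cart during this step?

F = 3.392671 N

ẍ = (ẋ'−ẋ)/dt = (-0.729779393−-0.828393151)/0.048160 = 2.047628
θ̈ = (θ̇'−θ̇)/dt = (1.371047703−1.366609379)/0.048160 = 0.092158
sinθ=0.216162, cosθ=0.976358
F = (M+m)·ẍ + m·l·cosθ·θ̈ − m·l·sinθ·θ̇² = 3.420667 + 0.008029 − 0.036025 = 3.392671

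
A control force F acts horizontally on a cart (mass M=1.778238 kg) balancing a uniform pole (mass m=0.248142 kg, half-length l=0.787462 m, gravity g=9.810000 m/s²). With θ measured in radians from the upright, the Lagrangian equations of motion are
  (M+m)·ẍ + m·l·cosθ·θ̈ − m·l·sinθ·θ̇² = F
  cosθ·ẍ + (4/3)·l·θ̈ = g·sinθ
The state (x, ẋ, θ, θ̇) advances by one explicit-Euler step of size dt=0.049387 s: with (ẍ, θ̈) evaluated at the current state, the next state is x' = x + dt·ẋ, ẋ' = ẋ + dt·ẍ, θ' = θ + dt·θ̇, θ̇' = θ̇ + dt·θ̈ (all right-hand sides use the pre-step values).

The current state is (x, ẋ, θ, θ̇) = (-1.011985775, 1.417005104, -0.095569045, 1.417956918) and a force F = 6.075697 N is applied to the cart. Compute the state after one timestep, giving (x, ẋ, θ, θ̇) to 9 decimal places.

sinθ=-0.095423632, cosθ=0.995436754
temp = (F + m·l·θ̇²·sinθ)/(M+m) = (6.075697 + -0.037489694)/2.026380 = 2.979800090
θ̈ = (g·sinθ − cosθ·temp)/(l·(4/3 − m·cos²θ/(M+m))) = -4.088763795
ẍ = temp − m·l·θ̈·cosθ/(M+m) = 3.372277520
Euler: x'=-1.011985775+0.049387·1.417005104=-0.942004144, ẋ'=1.417005104+0.049387·3.372277520=1.583551774
       θ'=-0.095569045+0.049387·1.417956918=-0.025540407, θ̇'=1.417956918+0.049387·-4.088763795=1.216025140

(-0.942004144, 1.583551774, -0.025540407, 1.216025140)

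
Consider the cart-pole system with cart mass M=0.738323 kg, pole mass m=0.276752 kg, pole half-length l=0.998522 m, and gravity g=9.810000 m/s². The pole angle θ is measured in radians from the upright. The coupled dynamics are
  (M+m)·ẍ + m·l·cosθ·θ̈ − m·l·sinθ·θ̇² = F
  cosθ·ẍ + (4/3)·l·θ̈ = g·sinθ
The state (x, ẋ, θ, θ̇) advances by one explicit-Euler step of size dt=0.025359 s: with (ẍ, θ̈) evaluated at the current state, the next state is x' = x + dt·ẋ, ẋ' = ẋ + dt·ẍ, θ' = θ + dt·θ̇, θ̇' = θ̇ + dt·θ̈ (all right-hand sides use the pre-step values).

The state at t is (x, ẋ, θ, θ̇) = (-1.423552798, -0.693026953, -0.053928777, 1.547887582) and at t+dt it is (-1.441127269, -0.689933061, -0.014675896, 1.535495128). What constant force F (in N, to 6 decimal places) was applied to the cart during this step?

ẍ = (ẋ'−ẋ)/dt = (-0.689933061−-0.693026953)/0.025359 = 0.122004
θ̈ = (θ̇'−θ̇)/dt = (1.535495128−1.547887582)/0.025359 = -0.488681
sinθ=-0.053903, cosθ=0.998546
F = (M+m)·ẍ + m·l·cosθ·θ̈ − m·l·sinθ·θ̇² = 0.123843 + -0.134847 − -0.035689 = 0.024685

F = 0.024685 N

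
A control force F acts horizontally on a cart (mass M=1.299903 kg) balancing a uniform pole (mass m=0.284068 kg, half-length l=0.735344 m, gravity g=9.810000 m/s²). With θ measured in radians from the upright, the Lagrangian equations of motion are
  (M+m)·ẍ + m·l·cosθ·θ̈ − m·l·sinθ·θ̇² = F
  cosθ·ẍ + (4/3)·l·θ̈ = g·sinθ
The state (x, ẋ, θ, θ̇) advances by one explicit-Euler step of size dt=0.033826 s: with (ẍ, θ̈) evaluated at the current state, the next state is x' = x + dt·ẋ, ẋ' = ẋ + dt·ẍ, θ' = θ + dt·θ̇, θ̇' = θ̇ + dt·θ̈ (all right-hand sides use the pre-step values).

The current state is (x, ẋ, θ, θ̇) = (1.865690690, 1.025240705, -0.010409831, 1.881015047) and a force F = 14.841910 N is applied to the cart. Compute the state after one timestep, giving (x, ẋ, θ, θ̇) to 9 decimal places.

(1.900370482, 1.391789908, 0.053217384, 1.503657368)

sinθ=-0.010409643, cosθ=0.999945818
temp = (F + m·l·θ̇²·sinθ)/(M+m) = (14.841910 + -0.007693664)/1.583971 = 9.365207024
θ̈ = (g·sinθ − cosθ·temp)/(l·(4/3 − m·cos²θ/(M+m))) = -11.155846952
ẍ = temp − m·l·θ̈·cosθ/(M+m) = 10.836315361
Euler: x'=1.865690690+0.033826·1.025240705=1.900370482, ẋ'=1.025240705+0.033826·10.836315361=1.391789908
       θ'=-0.010409831+0.033826·1.881015047=0.053217384, θ̇'=1.881015047+0.033826·-11.155846952=1.503657368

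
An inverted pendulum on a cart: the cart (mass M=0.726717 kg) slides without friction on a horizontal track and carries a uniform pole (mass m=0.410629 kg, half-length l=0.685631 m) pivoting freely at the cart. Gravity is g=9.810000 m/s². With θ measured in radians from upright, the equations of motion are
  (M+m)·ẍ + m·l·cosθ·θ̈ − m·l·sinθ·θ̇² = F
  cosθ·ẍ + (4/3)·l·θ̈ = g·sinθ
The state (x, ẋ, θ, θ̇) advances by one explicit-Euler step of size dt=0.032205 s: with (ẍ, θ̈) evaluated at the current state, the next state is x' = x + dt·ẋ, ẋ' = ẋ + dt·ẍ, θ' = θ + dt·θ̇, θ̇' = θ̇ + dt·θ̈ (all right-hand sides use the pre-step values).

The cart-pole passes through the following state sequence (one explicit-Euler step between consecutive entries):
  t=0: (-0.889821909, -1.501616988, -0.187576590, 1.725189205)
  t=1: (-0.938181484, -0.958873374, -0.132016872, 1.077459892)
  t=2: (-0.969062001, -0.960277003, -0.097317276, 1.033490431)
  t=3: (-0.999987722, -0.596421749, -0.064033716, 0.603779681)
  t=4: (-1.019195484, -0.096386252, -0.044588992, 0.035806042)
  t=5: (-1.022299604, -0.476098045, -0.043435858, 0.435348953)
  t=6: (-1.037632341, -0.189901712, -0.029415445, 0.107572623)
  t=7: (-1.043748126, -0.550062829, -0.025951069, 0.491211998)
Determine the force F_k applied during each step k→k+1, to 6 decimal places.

step 0→1:
  ẍ = (ẋ'−ẋ)/dt = (-0.958873374−-1.501616988)/0.032205 = 16.852775
  θ̈ = (θ̇'−θ̇)/dt = (1.077459892−1.725189205)/0.032205 = -20.112694
  sinθ=-0.186479, cosθ=0.982459
  F = (M+m)·ẍ + m·l·cosθ·θ̈ − m·l·sinθ·θ̇² = 19.167436 + -5.563201 − -0.156258 = 13.760493
step 1→2:
  ẍ = (ẋ'−ẋ)/dt = (-0.960277003−-0.958873374)/0.032205 = -0.043584
  θ̈ = (θ̇'−θ̇)/dt = (1.033490431−1.077459892)/0.032205 = -1.365299
  sinθ=-0.131634, cosθ=0.991298
  F = (M+m)·ẍ + m·l·cosθ·θ̈ − m·l·sinθ·θ̇² = -0.049570 + -0.381042 − -0.043024 = -0.387588
step 2→3:
  ẍ = (ẋ'−ẋ)/dt = (-0.596421749−-0.960277003)/0.032205 = 11.298098
  θ̈ = (θ̇'−θ̇)/dt = (0.603779681−1.033490431)/0.032205 = -13.342982
  sinθ=-0.097164, cosθ=0.995268
  F = (M+m)·ẍ + m·l·cosθ·θ̈ − m·l·sinθ·θ̇² = 12.849847 + -3.738808 − -0.029218 = 9.140257
step 3→4:
  ẍ = (ẋ'−ẋ)/dt = (-0.096386252−-0.596421749)/0.032205 = 15.526642
  θ̈ = (θ̇'−θ̇)/dt = (0.035806042−0.603779681)/0.032205 = -17.636194
  sinθ=-0.063990, cosθ=0.997951
  F = (M+m)·ẍ + m·l·cosθ·θ̈ − m·l·sinθ·θ̇² = 17.659164 + -4.955118 − -0.006568 = 12.710614
step 4→5:
  ẍ = (ẋ'−ẋ)/dt = (-0.476098045−-0.096386252)/0.032205 = -11.790461
  θ̈ = (θ̇'−θ̇)/dt = (0.435348953−0.035806042)/0.032205 = 12.406239
  sinθ=-0.044574, cosθ=0.999006
  F = (M+m)·ẍ + m·l·cosθ·θ̈ − m·l·sinθ·θ̇² = -13.409834 + 3.489380 − -0.000016 = -9.920437
step 5→6:
  ẍ = (ẋ'−ẋ)/dt = (-0.189901712−-0.476098045)/0.032205 = 8.886705
  θ̈ = (θ̇'−θ̇)/dt = (0.107572623−0.435348953)/0.032205 = -10.177809
  sinθ=-0.043422, cosθ=0.999057
  F = (M+m)·ẍ + m·l·cosθ·θ̈ − m·l·sinθ·θ̇² = 10.107258 + -2.862757 − -0.002317 = 7.246818
step 6→7:
  ẍ = (ẋ'−ẋ)/dt = (-0.550062829−-0.189901712)/0.032205 = -11.183391
  θ̈ = (θ̇'−θ̇)/dt = (0.491211998−0.107572623)/0.032205 = 11.912417
  sinθ=-0.029411, cosθ=0.999567
  F = (M+m)·ẍ + m·l·cosθ·θ̈ − m·l·sinθ·θ̇² = -12.719385 + 3.352371 − -0.000096 = -9.366919

F_0 = 13.760493 N
F_1 = -0.387588 N
F_2 = 9.140257 N
F_3 = 12.710614 N
F_4 = -9.920437 N
F_5 = 7.246818 N
F_6 = -9.366919 N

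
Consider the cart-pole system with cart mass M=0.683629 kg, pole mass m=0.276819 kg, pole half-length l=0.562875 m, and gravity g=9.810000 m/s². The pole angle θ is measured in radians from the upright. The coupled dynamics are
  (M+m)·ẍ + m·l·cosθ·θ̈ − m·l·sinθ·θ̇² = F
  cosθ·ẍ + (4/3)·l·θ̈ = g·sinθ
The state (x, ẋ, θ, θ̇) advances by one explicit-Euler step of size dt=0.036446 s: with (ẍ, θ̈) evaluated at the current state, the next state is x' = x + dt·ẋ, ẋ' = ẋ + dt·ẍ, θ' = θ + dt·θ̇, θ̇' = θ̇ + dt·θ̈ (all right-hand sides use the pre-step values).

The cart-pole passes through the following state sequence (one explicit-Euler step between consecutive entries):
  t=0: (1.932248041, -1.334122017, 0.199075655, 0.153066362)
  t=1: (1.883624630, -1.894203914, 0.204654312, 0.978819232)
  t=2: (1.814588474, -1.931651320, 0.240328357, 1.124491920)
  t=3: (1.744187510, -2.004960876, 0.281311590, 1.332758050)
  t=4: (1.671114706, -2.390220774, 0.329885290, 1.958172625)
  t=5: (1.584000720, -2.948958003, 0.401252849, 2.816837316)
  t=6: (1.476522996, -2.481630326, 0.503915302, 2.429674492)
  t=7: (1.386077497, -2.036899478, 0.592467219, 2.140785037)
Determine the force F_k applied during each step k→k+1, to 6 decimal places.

F_0 = -11.299806 N
F_1 = -0.407391 N
F_2 = -1.114003 N
F_3 = -7.660765 N
F_4 = -11.444699 N
F_5 = 10.308706 N
F_6 = 10.194140 N

step 0→1:
  ẍ = (ẋ'−ẋ)/dt = (-1.894203914−-1.334122017)/0.036446 = -15.367445
  θ̈ = (θ̇'−θ̇)/dt = (0.978819232−0.153066362)/0.036446 = 22.656886
  sinθ=0.197763, cosθ=0.980250
  F = (M+m)·ẍ + m·l·cosθ·θ̈ − m·l·sinθ·θ̇² = -14.759632 + 3.460548 − 0.000722 = -11.299806
step 1→2:
  ẍ = (ẋ'−ẋ)/dt = (-1.931651320−-1.894203914)/0.036446 = -1.027476
  θ̈ = (θ̇'−θ̇)/dt = (1.124491920−0.978819232)/0.036446 = 3.996946
  sinθ=0.203229, cosθ=0.979131
  F = (M+m)·ẍ + m·l·cosθ·θ̈ − m·l·sinθ·θ̇² = -0.986838 + 0.609785 − 0.030339 = -0.407391
step 2→3:
  ẍ = (ẋ'−ẋ)/dt = (-2.004960876−-1.931651320)/0.036446 = -2.011457
  θ̈ = (θ̇'−θ̇)/dt = (1.332758050−1.124491920)/0.036446 = 5.714376
  sinθ=0.238022, cosθ=0.971260
  F = (M+m)·ẍ + m·l·cosθ·θ̈ − m·l·sinθ·θ̇² = -1.931900 + 0.864793 − 0.046896 = -1.114003
step 3→4:
  ẍ = (ẋ'−ẋ)/dt = (-2.390220774−-2.004960876)/0.036446 = -10.570705
  θ̈ = (θ̇'−θ̇)/dt = (1.958172625−1.332758050)/0.036446 = 17.160033
  sinθ=0.277616, cosθ=0.960692
  F = (M+m)·ẍ + m·l·cosθ·θ̈ − m·l·sinθ·θ̇² = -10.152612 + 2.568681 − 0.076834 = -7.660765
step 4→5:
  ẍ = (ẋ'−ẋ)/dt = (-2.948958003−-2.390220774)/0.036446 = -15.330550
  θ̈ = (θ̇'−θ̇)/dt = (2.816837316−1.958172625)/0.036446 = 23.559916
  sinθ=0.323935, cosθ=0.946080
  F = (M+m)·ẍ + m·l·cosθ·θ̈ − m·l·sinθ·θ̇² = -14.724196 + 3.473036 − 0.193538 = -11.444699
step 5→6:
  ẍ = (ẋ'−ẋ)/dt = (-2.481630326−-2.948958003)/0.036446 = 12.822468
  θ̈ = (θ̇'−θ̇)/dt = (2.429674492−2.816837316)/0.036446 = -10.622917
  sinθ=0.390572, cosθ=0.920572
  F = (M+m)·ẍ + m·l·cosθ·θ̈ − m·l·sinθ·θ̇² = 12.315314 + -1.523735 − 0.482873 = 10.308706
step 6→7:
  ẍ = (ẋ'−ẋ)/dt = (-2.036899478−-2.481630326)/0.036446 = 12.202460
  θ̈ = (θ̇'−θ̇)/dt = (2.140785037−2.429674492)/0.036446 = -7.926506
  sinθ=0.482858, cosθ=0.875699
  F = (M+m)·ẍ + m·l·cosθ·θ̈ − m·l·sinθ·θ̇² = 11.719828 + -1.081545 − 0.444144 = 10.194140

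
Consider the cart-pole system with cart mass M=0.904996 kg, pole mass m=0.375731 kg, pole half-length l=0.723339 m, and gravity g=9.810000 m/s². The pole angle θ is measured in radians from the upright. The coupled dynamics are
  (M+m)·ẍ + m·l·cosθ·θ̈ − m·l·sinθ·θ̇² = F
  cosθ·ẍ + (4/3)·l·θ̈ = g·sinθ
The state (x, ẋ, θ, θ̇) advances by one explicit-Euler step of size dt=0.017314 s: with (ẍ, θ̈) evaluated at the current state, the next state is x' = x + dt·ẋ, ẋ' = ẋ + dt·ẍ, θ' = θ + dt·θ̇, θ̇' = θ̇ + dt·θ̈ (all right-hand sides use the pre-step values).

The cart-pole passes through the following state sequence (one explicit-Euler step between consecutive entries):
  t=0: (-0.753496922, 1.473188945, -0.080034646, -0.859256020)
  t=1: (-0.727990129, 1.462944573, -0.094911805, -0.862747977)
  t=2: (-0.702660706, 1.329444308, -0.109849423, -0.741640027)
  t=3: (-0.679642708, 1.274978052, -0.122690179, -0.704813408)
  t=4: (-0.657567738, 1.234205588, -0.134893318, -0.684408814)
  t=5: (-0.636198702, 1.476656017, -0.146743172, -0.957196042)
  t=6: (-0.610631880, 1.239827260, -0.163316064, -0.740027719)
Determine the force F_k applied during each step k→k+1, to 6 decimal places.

step 0→1:
  ẍ = (ẋ'−ẋ)/dt = (1.462944573−1.473188945)/0.017314 = -0.591681
  θ̈ = (θ̇'−θ̇)/dt = (-0.862747977−-0.859256020)/0.017314 = -0.201684
  sinθ=-0.079949, cosθ=0.996799
  F = (M+m)·ẍ + m·l·cosθ·θ̈ − m·l·sinθ·θ̇² = -0.757782 + -0.054638 − -0.016043 = -0.796378
step 1→2:
  ẍ = (ẋ'−ẋ)/dt = (1.329444308−1.462944573)/0.017314 = -7.710539
  θ̈ = (θ̇'−θ̇)/dt = (-0.741640027−-0.862747977)/0.017314 = 6.994799
  sinθ=-0.094769, cosθ=0.995499
  F = (M+m)·ẍ + m·l·cosθ·θ̈ − m·l·sinθ·θ̇² = -9.875095 + 1.892497 − -0.019171 = -7.963427
step 2→3:
  ẍ = (ẋ'−ẋ)/dt = (1.274978052−1.329444308)/0.017314 = -3.145793
  θ̈ = (θ̇'−θ̇)/dt = (-0.704813408−-0.741640027)/0.017314 = 2.126985
  sinθ=-0.109629, cosθ=0.993973
  F = (M+m)·ẍ + m·l·cosθ·θ̈ − m·l·sinθ·θ̇² = -4.028902 + 0.574590 − -0.016388 = -3.437924
step 3→4:
  ẍ = (ẋ'−ẋ)/dt = (1.234205588−1.274978052)/0.017314 = -2.354884
  θ̈ = (θ̇'−θ̇)/dt = (-0.684408814−-0.704813408)/0.017314 = 1.178503
  sinθ=-0.122383, cosθ=0.992483
  F = (M+m)·ẍ + m·l·cosθ·θ̈ − m·l·sinθ·θ̇² = -3.015964 + 0.317887 − -0.016523 = -2.681554
step 4→5:
  ẍ = (ẋ'−ẋ)/dt = (1.476656017−1.234205588)/0.017314 = 14.003144
  θ̈ = (θ̇'−θ̇)/dt = (-0.957196042−-0.684408814)/0.017314 = -15.755298
  sinθ=-0.134485, cosθ=0.990916
  F = (M+m)·ẍ + m·l·cosθ·θ̈ − m·l·sinθ·θ̇² = 17.934204 + -4.243090 − -0.017121 = 13.708235
step 5→6:
  ẍ = (ẋ'−ẋ)/dt = (1.239827260−1.476656017)/0.017314 = -13.678454
  θ̈ = (θ̇'−θ̇)/dt = (-0.740027719−-0.957196042)/0.017314 = 12.542932
  sinθ=-0.146217, cosθ=0.989253
  F = (M+m)·ẍ + m·l·cosθ·θ̈ − m·l·sinθ·θ̇² = -17.518366 + 3.372292 − -0.036410 = -14.109664

F_0 = -0.796378 N
F_1 = -7.963427 N
F_2 = -3.437924 N
F_3 = -2.681554 N
F_4 = 13.708235 N
F_5 = -14.109664 N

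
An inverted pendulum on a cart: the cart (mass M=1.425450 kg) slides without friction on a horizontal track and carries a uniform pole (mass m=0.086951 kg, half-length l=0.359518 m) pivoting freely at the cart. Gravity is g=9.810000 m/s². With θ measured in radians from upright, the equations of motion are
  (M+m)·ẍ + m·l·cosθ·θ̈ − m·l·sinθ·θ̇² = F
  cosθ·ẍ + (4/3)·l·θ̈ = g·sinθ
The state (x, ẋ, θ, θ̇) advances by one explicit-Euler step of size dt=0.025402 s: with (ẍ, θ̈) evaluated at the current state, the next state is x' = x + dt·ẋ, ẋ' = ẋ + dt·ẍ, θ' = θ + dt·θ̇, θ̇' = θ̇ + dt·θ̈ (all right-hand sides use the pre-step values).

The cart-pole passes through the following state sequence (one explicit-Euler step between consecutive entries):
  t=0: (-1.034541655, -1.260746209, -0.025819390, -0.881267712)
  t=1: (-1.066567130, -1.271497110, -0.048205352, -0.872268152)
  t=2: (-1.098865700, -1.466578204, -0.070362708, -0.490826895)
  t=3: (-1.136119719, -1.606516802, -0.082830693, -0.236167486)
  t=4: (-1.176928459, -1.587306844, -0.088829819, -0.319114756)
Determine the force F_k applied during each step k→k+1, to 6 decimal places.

step 0→1:
  ẍ = (ẋ'−ẋ)/dt = (-1.271497110−-1.260746209)/0.025402 = -0.423230
  θ̈ = (θ̇'−θ̇)/dt = (-0.872268152−-0.881267712)/0.025402 = 0.354285
  sinθ=-0.025817, cosθ=0.999667
  F = (M+m)·ẍ + m·l·cosθ·θ̈ − m·l·sinθ·θ̇² = -0.640094 + 0.011071 − -0.000627 = -0.628396
step 1→2:
  ẍ = (ẋ'−ẋ)/dt = (-1.466578204−-1.271497110)/0.025402 = -7.679753
  θ̈ = (θ̇'−θ̇)/dt = (-0.490826895−-0.872268152)/0.025402 = 15.016190
  sinθ=-0.048187, cosθ=0.998838
  F = (M+m)·ẍ + m·l·cosθ·θ̈ − m·l·sinθ·θ̇² = -11.614867 + 0.468868 − -0.001146 = -11.144853
step 2→3:
  ẍ = (ẋ'−ẋ)/dt = (-1.606516802−-1.466578204)/0.025402 = -5.508960
  θ̈ = (θ̇'−θ̇)/dt = (-0.236167486−-0.490826895)/0.025402 = 10.025172
  sinθ=-0.070305, cosθ=0.997526
  F = (M+m)·ẍ + m·l·cosθ·θ̈ − m·l·sinθ·θ̇² = -8.331756 + 0.312616 − -0.000529 = -8.018611
step 3→4:
  ẍ = (ẋ'−ẋ)/dt = (-1.587306844−-1.606516802)/0.025402 = 0.756238
  θ̈ = (θ̇'−θ̇)/dt = (-0.319114756−-0.236167486)/0.025402 = -3.265383
  sinθ=-0.082736, cosθ=0.996571
  F = (M+m)·ẍ + m·l·cosθ·θ̈ − m·l·sinθ·θ̇² = 1.143735 + -0.101727 − -0.000144 = 1.042152

F_0 = -0.628396 N
F_1 = -11.144853 N
F_2 = -8.018611 N
F_3 = 1.042152 N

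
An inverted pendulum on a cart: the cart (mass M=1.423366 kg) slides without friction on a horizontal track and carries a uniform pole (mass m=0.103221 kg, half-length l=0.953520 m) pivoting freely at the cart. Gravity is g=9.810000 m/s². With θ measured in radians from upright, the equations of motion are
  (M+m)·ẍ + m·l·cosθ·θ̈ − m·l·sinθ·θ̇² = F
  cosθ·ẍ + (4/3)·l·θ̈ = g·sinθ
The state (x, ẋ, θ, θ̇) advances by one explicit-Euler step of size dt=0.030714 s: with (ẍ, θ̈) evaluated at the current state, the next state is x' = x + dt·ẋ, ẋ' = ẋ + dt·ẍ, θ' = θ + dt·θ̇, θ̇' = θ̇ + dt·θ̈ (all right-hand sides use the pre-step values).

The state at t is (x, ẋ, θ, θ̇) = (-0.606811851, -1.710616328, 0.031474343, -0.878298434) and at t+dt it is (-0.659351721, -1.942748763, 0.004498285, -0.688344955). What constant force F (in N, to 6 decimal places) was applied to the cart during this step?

ẍ = (ẋ'−ẋ)/dt = (-1.942748763−-1.710616328)/0.030714 = -7.557871
θ̈ = (θ̇'−θ̇)/dt = (-0.688344955−-0.878298434)/0.030714 = 6.184589
sinθ=0.031469, cosθ=0.999505
F = (M+m)·ẍ + m·l·cosθ·θ̈ − m·l·sinθ·θ̇² = -11.537747 + 0.608406 − 0.002389 = -10.931730

F = -10.931730 N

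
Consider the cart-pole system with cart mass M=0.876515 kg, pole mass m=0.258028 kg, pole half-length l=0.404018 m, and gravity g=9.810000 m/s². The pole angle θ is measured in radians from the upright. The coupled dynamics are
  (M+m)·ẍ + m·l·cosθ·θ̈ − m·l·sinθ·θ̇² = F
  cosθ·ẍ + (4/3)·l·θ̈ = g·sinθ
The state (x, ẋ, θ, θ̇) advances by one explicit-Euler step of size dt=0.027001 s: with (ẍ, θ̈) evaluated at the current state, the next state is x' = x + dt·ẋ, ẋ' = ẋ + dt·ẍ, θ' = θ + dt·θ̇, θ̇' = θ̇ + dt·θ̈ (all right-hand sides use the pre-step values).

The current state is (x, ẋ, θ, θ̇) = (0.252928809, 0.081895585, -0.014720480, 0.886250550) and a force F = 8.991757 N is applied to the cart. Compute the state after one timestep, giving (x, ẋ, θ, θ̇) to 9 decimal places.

sinθ=-0.014719948, cosθ=0.999891656
temp = (F + m·l·θ̇²·sinθ)/(M+m) = (8.991757 + -0.001205277)/1.134543 = 7.924381644
θ̈ = (g·sinθ − cosθ·temp)/(l·(4/3 − m·cos²θ/(M+m))) = -18.056113467
ẍ = temp − m·l·θ̈·cosθ/(M+m) = 9.583295403
Euler: x'=0.252928809+0.027001·0.081895585=0.255140072, ẋ'=0.081895585+0.027001·9.583295403=0.340654144
       θ'=-0.014720480+0.027001·0.886250550=0.009209171, θ̇'=0.886250550+0.027001·-18.056113467=0.398717430

(0.255140072, 0.340654144, 0.009209171, 0.398717430)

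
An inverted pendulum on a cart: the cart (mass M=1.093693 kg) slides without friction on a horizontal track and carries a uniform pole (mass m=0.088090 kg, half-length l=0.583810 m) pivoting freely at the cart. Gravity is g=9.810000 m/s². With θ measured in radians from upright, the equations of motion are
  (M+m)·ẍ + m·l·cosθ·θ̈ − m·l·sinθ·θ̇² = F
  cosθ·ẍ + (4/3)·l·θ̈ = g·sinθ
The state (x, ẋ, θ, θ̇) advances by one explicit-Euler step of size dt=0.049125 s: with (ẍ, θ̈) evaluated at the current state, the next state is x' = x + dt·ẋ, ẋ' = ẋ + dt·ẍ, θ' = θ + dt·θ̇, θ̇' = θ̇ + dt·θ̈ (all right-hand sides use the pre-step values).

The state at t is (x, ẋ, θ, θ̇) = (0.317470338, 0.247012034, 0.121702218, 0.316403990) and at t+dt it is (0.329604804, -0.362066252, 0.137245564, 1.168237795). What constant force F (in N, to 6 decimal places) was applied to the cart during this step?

F = -13.767840 N

ẍ = (ẋ'−ẋ)/dt = (-0.362066252−0.247012034)/0.049125 = -12.398540
θ̈ = (θ̇'−θ̇)/dt = (1.168237795−0.316403990)/0.049125 = 17.340128
sinθ=0.121402, cosθ=0.992603
F = (M+m)·ẍ + m·l·cosθ·θ̈ − m·l·sinθ·θ̇² = -14.652384 + 0.885169 − 0.000625 = -13.767840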